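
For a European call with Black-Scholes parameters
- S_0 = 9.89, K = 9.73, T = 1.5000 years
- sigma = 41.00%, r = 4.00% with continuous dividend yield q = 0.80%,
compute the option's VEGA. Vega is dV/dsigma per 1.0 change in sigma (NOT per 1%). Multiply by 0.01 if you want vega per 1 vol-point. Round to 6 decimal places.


d1 = 0.3791436713; d2 = -0.1230017260
phi(d1) = 0.3712745382; exp(-qT) = 0.9880717129; exp(-rT) = 0.9417645336
Vega = S * exp(-qT) * phi(d1) * sqrt(T) = 9.8900 * 0.9880717129 * 0.3712745382 * 1.2247448714 = 4.443504

Answer: Vega = 4.443504


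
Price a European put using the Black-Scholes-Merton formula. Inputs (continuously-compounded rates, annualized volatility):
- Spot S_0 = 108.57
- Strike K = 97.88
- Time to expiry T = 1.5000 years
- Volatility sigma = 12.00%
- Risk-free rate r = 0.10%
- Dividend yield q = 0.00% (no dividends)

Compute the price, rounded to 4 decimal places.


Answer: Price = 2.1037

Derivation:
d1 = (ln(S/K) + (r - q + 0.5*sigma^2) * T) / (sigma * sqrt(T)) = 0.78895947
d2 = d1 - sigma * sqrt(T) = 0.64199008
exp(-rT) = 0.99850112; exp(-qT) = 1.00000000
P = K * exp(-rT) * N(-d2) - S_0 * exp(-qT) * N(-d1)
N(-d1) = 0.21506785; N(-d2) = 0.26043981
P = 97.8800 * 0.99850112 * 0.26043981 - 108.5700 * 1.00000000 * 0.21506785 = 2.1037


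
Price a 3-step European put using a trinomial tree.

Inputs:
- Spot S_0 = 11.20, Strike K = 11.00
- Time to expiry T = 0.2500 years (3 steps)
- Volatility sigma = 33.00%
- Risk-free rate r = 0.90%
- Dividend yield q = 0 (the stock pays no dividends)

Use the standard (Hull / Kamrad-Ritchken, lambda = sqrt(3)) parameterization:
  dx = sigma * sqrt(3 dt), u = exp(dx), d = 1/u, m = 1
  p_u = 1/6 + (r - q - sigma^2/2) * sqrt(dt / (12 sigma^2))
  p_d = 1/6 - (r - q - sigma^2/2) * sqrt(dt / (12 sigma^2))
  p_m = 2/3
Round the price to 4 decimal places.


dt = T/N = 0.083333; dx = sigma*sqrt(3*dt) = 0.165000
u = exp(dx) = 1.179393; d = 1/u = 0.847894
p_u = 0.155189, p_m = 0.666667, p_d = 0.178144
Discount per step: exp(-r*dt) = 0.999250
Stock lattice S(k, j) with j the centered position index:
  k=0: S(0,+0) = 11.2000
  k=1: S(1,-1) = 9.4964; S(1,+0) = 11.2000; S(1,+1) = 13.2092
  k=2: S(2,-2) = 8.0519; S(2,-1) = 9.4964; S(2,+0) = 11.2000; S(2,+1) = 13.2092; S(2,+2) = 15.5788
  k=3: S(3,-3) = 6.8272; S(3,-2) = 8.0519; S(3,-1) = 9.4964; S(3,+0) = 11.2000; S(3,+1) = 13.2092; S(3,+2) = 15.5788; S(3,+3) = 18.3736
Terminal payoffs V(N, j) = max(K - S_T, 0):
  V(3,-3) = 4.172806; V(3,-2) = 2.948054; V(3,-1) = 1.503591; V(3,+0) = 0.000000; V(3,+1) = 0.000000; V(3,+2) = 0.000000; V(3,+3) = 0.000000
Backward induction: V(k, j) = exp(-r*dt) * [p_u * V(k+1, j+1) + p_m * V(k+1, j) + p_d * V(k+1, j-1)]
  V(2,-2) = exp(-r*dt) * [p_u*1.503591 + p_m*2.948054 + p_d*4.172806] = 2.939865
  V(2,-1) = exp(-r*dt) * [p_u*0.000000 + p_m*1.503591 + p_d*2.948054] = 1.526426
  V(2,+0) = exp(-r*dt) * [p_u*0.000000 + p_m*0.000000 + p_d*1.503591] = 0.267655
  V(2,+1) = exp(-r*dt) * [p_u*0.000000 + p_m*0.000000 + p_d*0.000000] = 0.000000
  V(2,+2) = exp(-r*dt) * [p_u*0.000000 + p_m*0.000000 + p_d*0.000000] = 0.000000
  V(1,-1) = exp(-r*dt) * [p_u*0.267655 + p_m*1.526426 + p_d*2.939865] = 1.581687
  V(1,+0) = exp(-r*dt) * [p_u*0.000000 + p_m*0.267655 + p_d*1.526426] = 0.450022
  V(1,+1) = exp(-r*dt) * [p_u*0.000000 + p_m*0.000000 + p_d*0.267655] = 0.047645
  V(0,+0) = exp(-r*dt) * [p_u*0.047645 + p_m*0.450022 + p_d*1.581687] = 0.588735

Answer: Price = V(0,0) = 0.5887


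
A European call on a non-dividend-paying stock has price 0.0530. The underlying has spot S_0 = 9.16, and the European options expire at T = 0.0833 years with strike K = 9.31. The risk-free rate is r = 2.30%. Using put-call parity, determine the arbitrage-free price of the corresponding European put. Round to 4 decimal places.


Answer: Put price = 0.1852

Derivation:
Put-call parity: C - P = S_0 * exp(-qT) - K * exp(-rT).
S_0 * exp(-qT) = 9.1600 * 1.00000000 = 9.16000000
K * exp(-rT) = 9.3100 * 0.99808593 = 9.29218005
P = C - S*exp(-qT) + K*exp(-rT)
P = 0.0530 - 9.16000000 + 9.29218005 = 0.1852


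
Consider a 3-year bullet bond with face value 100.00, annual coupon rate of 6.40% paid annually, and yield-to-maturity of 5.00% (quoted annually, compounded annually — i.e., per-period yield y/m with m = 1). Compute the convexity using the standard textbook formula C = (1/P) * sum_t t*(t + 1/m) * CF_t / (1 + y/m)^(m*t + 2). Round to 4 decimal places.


Answer: Convexity = 10.0475

Derivation:
Coupon per period c = face * coupon_rate / m = 6.400000
Periods per year m = 1; per-period yield y/m = 0.050000
Number of cashflows N = 3
Cashflows (t years, CF_t, discount factor 1/(1+y/m)^(m*t), PV):
  t = 1.0000: CF_t = 6.400000, DF = 0.952381, PV = 6.095238
  t = 2.0000: CF_t = 6.400000, DF = 0.907029, PV = 5.804989
  t = 3.0000: CF_t = 106.400000, DF = 0.863838, PV = 91.912320
Price P = sum_t PV_t = 103.812547
Convexity numerator sum_t t*(t + 1/m) * CF_t / (1+y/m)^(m*t + 2):
  t = 1.0000: term = 11.057121
  t = 2.0000: term = 31.591775
  t = 3.0000: term = 1000.406209
Convexity = (1/P) * sum = 1043.055106 / 103.812547 = 10.047486


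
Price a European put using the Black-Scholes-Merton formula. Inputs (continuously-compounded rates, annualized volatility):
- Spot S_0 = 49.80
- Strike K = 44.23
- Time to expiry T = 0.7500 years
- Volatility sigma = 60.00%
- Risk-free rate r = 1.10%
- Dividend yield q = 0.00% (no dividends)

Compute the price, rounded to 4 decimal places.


d1 = (ln(S/K) + (r - q + 0.5*sigma^2) * T) / (sigma * sqrt(T)) = 0.50395306
d2 = d1 - sigma * sqrt(T) = -0.01566218
exp(-rT) = 0.99178394; exp(-qT) = 1.00000000
P = K * exp(-rT) * N(-d2) - S_0 * exp(-qT) * N(-d1)
N(-d1) = 0.30714718; N(-d2) = 0.50624805
P = 44.2300 * 0.99178394 * 0.50624805 - 49.8000 * 1.00000000 * 0.30714718 = 6.9115

Answer: Price = 6.9115


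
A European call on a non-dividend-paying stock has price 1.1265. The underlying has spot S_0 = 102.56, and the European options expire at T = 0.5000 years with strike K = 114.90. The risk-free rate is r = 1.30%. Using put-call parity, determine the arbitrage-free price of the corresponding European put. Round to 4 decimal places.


Put-call parity: C - P = S_0 * exp(-qT) - K * exp(-rT).
S_0 * exp(-qT) = 102.5600 * 1.00000000 = 102.56000000
K * exp(-rT) = 114.9000 * 0.99352108 = 114.15557201
P = C - S*exp(-qT) + K*exp(-rT)
P = 1.1265 - 102.56000000 + 114.15557201 = 12.7221

Answer: Put price = 12.7221


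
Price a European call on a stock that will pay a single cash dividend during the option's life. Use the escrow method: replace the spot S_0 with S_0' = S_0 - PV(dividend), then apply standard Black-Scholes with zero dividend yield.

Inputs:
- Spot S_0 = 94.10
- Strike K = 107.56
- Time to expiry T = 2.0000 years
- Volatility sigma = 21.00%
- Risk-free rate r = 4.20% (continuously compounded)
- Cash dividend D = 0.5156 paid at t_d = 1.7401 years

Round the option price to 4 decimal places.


Answer: Price = 8.9175

Derivation:
PV(D) = D * exp(-r * t_d) = 0.5156 * 0.92952256 = 0.47926183
S_0' = S_0 - PV(D) = 94.1000 - 0.47926183 = 93.62073817
d1 = (ln(S_0'/K) + (r + sigma^2/2)*T) / (sigma*sqrt(T)) = -0.03601837
d2 = d1 - sigma*sqrt(T) = -0.33300322
exp(-rT) = 0.91943126
N(d1) = 0.48563385; N(d2) = 0.36956593
C = S_0' * N(d1) - K * exp(-rT) * N(d2) = 93.62073817 * 0.48563385 - 107.5600 * 0.91943126 * 0.36956593 = 8.9175


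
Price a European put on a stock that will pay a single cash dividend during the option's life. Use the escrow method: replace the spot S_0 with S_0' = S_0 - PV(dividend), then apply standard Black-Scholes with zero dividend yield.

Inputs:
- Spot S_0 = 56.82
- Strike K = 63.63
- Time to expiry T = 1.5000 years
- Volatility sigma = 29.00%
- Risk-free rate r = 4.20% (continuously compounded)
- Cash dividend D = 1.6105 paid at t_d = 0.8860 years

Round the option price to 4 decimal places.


Answer: Price = 10.5360

Derivation:
PV(D) = D * exp(-r * t_d) = 1.6105 * 0.96347186 = 1.55167143
S_0' = S_0 - PV(D) = 56.8200 - 1.55167143 = 55.26832857
d1 = (ln(S_0'/K) + (r + sigma^2/2)*T) / (sigma*sqrt(T)) = -0.04169773
d2 = d1 - sigma*sqrt(T) = -0.39687374
exp(-rT) = 0.93894347
N(-d1) = 0.51663017; N(-d2) = 0.65426972
P = K * exp(-rT) * N(-d2) - S_0' * N(-d1) = 63.6300 * 0.93894347 * 0.65426972 - 55.26832857 * 0.51663017 = 10.5360


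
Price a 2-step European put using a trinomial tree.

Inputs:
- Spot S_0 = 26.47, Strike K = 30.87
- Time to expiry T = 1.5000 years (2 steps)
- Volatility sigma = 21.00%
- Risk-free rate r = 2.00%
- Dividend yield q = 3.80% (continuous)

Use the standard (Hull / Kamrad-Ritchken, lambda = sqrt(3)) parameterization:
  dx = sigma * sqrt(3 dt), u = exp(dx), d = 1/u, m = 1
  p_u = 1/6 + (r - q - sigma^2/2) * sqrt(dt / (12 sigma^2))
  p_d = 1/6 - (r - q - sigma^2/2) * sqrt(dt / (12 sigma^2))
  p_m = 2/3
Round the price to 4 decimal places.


Answer: Price = V(0,0) = 6.0674

Derivation:
dt = T/N = 0.750000; dx = sigma*sqrt(3*dt) = 0.315000
u = exp(dx) = 1.370259; d = 1/u = 0.729789
p_u = 0.118988, p_m = 0.666667, p_d = 0.214345
Discount per step: exp(-r*dt) = 0.985112
Stock lattice S(k, j) with j the centered position index:
  k=0: S(0,+0) = 26.4700
  k=1: S(1,-1) = 19.3175; S(1,+0) = 26.4700; S(1,+1) = 36.2708
  k=2: S(2,-2) = 14.0977; S(2,-1) = 19.3175; S(2,+0) = 26.4700; S(2,+1) = 36.2708; S(2,+2) = 49.7004
Terminal payoffs V(N, j) = max(K - S_T, 0):
  V(2,-2) = 16.772295; V(2,-1) = 11.552488; V(2,+0) = 4.400000; V(2,+1) = 0.000000; V(2,+2) = 0.000000
Backward induction: V(k, j) = exp(-r*dt) * [p_u * V(k+1, j+1) + p_m * V(k+1, j) + p_d * V(k+1, j-1)]
  V(1,-1) = exp(-r*dt) * [p_u*4.400000 + p_m*11.552488 + p_d*16.772295] = 11.644287
  V(1,+0) = exp(-r*dt) * [p_u*0.000000 + p_m*4.400000 + p_d*11.552488] = 5.329016
  V(1,+1) = exp(-r*dt) * [p_u*0.000000 + p_m*0.000000 + p_d*4.400000] = 0.929078
  V(0,+0) = exp(-r*dt) * [p_u*0.929078 + p_m*5.329016 + p_d*11.644287] = 6.067427


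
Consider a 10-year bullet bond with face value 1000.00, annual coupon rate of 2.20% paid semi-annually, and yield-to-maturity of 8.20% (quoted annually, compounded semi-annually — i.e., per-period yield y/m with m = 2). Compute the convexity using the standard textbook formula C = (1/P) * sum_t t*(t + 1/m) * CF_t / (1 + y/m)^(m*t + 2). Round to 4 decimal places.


Answer: Convexity = 80.0039

Derivation:
Coupon per period c = face * coupon_rate / m = 11.000000
Periods per year m = 2; per-period yield y/m = 0.041000
Number of cashflows N = 20
Cashflows (t years, CF_t, discount factor 1/(1+y/m)^(m*t), PV):
  t = 0.5000: CF_t = 11.000000, DF = 0.960615, PV = 10.566763
  t = 1.0000: CF_t = 11.000000, DF = 0.922781, PV = 10.150589
  t = 1.5000: CF_t = 11.000000, DF = 0.886437, PV = 9.750806
  t = 2.0000: CF_t = 11.000000, DF = 0.851524, PV = 9.366768
  t = 2.5000: CF_t = 11.000000, DF = 0.817987, PV = 8.997856
  t = 3.0000: CF_t = 11.000000, DF = 0.785770, PV = 8.643474
  t = 3.5000: CF_t = 11.000000, DF = 0.754823, PV = 8.303049
  t = 4.0000: CF_t = 11.000000, DF = 0.725094, PV = 7.976031
  t = 4.5000: CF_t = 11.000000, DF = 0.696536, PV = 7.661894
  t = 5.0000: CF_t = 11.000000, DF = 0.669103, PV = 7.360128
  t = 5.5000: CF_t = 11.000000, DF = 0.642750, PV = 7.070248
  t = 6.0000: CF_t = 11.000000, DF = 0.617435, PV = 6.791785
  t = 6.5000: CF_t = 11.000000, DF = 0.593117, PV = 6.524289
  t = 7.0000: CF_t = 11.000000, DF = 0.569757, PV = 6.267329
  t = 7.5000: CF_t = 11.000000, DF = 0.547317, PV = 6.020489
  t = 8.0000: CF_t = 11.000000, DF = 0.525761, PV = 5.783370
  t = 8.5000: CF_t = 11.000000, DF = 0.505054, PV = 5.555591
  t = 9.0000: CF_t = 11.000000, DF = 0.485162, PV = 5.336783
  t = 9.5000: CF_t = 11.000000, DF = 0.466054, PV = 5.126593
  t = 10.0000: CF_t = 1011.000000, DF = 0.447698, PV = 452.622944
Price P = sum_t PV_t = 595.876778
Convexity numerator sum_t t*(t + 1/m) * CF_t / (1+y/m)^(m*t + 2):
  t = 0.5000: term = 4.875403
  t = 1.0000: term = 14.050152
  t = 1.5000: term = 26.993568
  t = 2.0000: term = 43.217368
  t = 2.5000: term = 62.272864
  t = 3.0000: term = 83.748329
  t = 3.5000: term = 107.266511
  t = 4.0000: term = 132.482311
  t = 4.5000: term = 159.080585
  t = 5.0000: term = 186.774088
  t = 5.5000: term = 215.301543
  t = 6.0000: term = 244.425819
  t = 6.5000: term = 273.932234
  t = 7.0000: term = 303.626950
  t = 7.5000: term = 333.335474
  t = 8.0000: term = 362.901252
  t = 8.5000: term = 392.184350
  t = 9.0000: term = 421.060217
  t = 9.5000: term = 449.418526
  t = 10.0000: term = 43855.534195
Convexity = (1/P) * sum = 47672.481737 / 595.876778 = 80.003926


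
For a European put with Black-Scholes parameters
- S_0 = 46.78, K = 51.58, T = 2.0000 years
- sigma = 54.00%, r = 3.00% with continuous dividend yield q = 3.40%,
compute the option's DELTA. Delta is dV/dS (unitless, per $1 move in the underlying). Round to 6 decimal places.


d1 = 0.2434565514; d2 = -0.5202187723
phi(d1) = 0.3872928788; exp(-qT) = 0.9342604736; exp(-rT) = 0.9417645336
N(-d1) = 0.4038258698
Delta = -exp(-qT) * N(-d1) = -0.9342604736 * 0.4038258698 = -0.377279

Answer: Delta = -0.377279


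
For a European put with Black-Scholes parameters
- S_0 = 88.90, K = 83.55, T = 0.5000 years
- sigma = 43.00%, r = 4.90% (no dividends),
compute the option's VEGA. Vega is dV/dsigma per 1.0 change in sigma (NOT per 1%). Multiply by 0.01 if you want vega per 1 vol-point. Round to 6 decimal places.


Answer: Vega = 22.797052

Derivation:
d1 = 0.4367350889; d2 = 0.1326791730
phi(d1) = 0.3626535522; exp(-qT) = 1.0000000000; exp(-rT) = 0.9757976889
Vega = S * exp(-qT) * phi(d1) * sqrt(T) = 88.9000 * 1.0000000000 * 0.3626535522 * 0.7071067812 = 22.797052


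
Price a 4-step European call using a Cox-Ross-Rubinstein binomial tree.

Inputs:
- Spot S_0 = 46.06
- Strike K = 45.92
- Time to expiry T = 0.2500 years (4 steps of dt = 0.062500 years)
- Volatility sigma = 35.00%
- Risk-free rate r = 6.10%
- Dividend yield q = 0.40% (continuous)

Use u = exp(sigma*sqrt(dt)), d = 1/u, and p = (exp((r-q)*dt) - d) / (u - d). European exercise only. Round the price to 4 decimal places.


Answer: Price = V(0,0) = 3.4244

Derivation:
dt = T/N = 0.062500
u = exp(sigma*sqrt(dt)) = 1.091442; d = 1/u = 0.916219
p = (exp((r-q)*dt) - d) / (u - d) = 0.498506
Discount per step: exp(-r*dt) = 0.996195
Stock lattice S(k, i) with i counting down-moves:
  k=0: S(0,0) = 46.0600
  k=1: S(1,0) = 50.2718; S(1,1) = 42.2010
  k=2: S(2,0) = 54.8688; S(2,1) = 46.0600; S(2,2) = 38.6654
  k=3: S(3,0) = 59.8861; S(3,1) = 50.2718; S(3,2) = 42.2010; S(3,3) = 35.4260
  k=4: S(4,0) = 65.3623; S(4,1) = 54.8688; S(4,2) = 46.0600; S(4,3) = 38.6654; S(4,4) = 32.4579
Terminal payoffs V(N, i) = max(S_T - K, 0):
  V(4,0) = 19.442251; V(4,1) = 8.948801; V(4,2) = 0.140000; V(4,3) = 0.000000; V(4,4) = 0.000000
Backward induction: V(k, i) = exp(-r*dt) * [p * V(k+1, i) + (1-p) * V(k+1, i+1)].
  V(3,0) = exp(-r*dt) * [p*19.442251 + (1-p)*8.948801] = 14.125895
  V(3,1) = exp(-r*dt) * [p*8.948801 + (1-p)*0.140000] = 4.514001
  V(3,2) = exp(-r*dt) * [p*0.140000 + (1-p)*0.000000] = 0.069525
  V(3,3) = exp(-r*dt) * [p*0.000000 + (1-p)*0.000000] = 0.000000
  V(2,0) = exp(-r*dt) * [p*14.125895 + (1-p)*4.514001] = 9.270182
  V(2,1) = exp(-r*dt) * [p*4.514001 + (1-p)*0.069525] = 2.276429
  V(2,2) = exp(-r*dt) * [p*0.069525 + (1-p)*0.000000] = 0.034527
  V(1,0) = exp(-r*dt) * [p*9.270182 + (1-p)*2.276429] = 5.740931
  V(1,1) = exp(-r*dt) * [p*2.276429 + (1-p)*0.034527] = 1.147746
  V(0,0) = exp(-r*dt) * [p*5.740931 + (1-p)*1.147746] = 3.424397


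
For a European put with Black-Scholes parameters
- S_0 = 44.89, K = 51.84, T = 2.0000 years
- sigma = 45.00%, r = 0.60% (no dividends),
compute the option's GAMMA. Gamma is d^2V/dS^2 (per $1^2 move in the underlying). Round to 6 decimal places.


Answer: Gamma = 0.013879

Derivation:
d1 = 0.1108633450; d2 = -0.5255327580
phi(d1) = 0.3964981619; exp(-qT) = 1.0000000000; exp(-rT) = 0.9880717129
Gamma = exp(-qT) * phi(d1) / (S * sigma * sqrt(T)) = 1.0000000000 * 0.3964981619 / (44.8900 * 0.4500 * 1.4142135624) = 0.013879


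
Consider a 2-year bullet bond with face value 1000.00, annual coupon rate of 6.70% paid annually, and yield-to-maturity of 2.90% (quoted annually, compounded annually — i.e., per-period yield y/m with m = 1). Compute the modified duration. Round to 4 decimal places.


Coupon per period c = face * coupon_rate / m = 67.000000
Periods per year m = 1; per-period yield y/m = 0.029000
Number of cashflows N = 2
Cashflows (t years, CF_t, discount factor 1/(1+y/m)^(m*t), PV):
  t = 1.0000: CF_t = 67.000000, DF = 0.971817, PV = 65.111759
  t = 2.0000: CF_t = 1067.000000, DF = 0.944429, PV = 1007.705595
Price P = sum_t PV_t = 1072.817354
First compute Macaulay numerator sum_t t * PV_t:
  t * PV_t at t = 1.0000: 65.111759
  t * PV_t at t = 2.0000: 2015.411190
Macaulay duration D = 2080.522949 / 1072.817354 = 1.939308
Modified duration = D / (1 + y/m) = 1.939308 / (1 + 0.029000) = 1.884653

Answer: Modified duration = 1.8847


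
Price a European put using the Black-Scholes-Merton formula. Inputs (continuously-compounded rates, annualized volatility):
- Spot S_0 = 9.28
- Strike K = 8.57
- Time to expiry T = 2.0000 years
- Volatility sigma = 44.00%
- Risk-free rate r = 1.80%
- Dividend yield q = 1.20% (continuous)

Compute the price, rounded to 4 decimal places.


Answer: Price = 1.7421

Derivation:
d1 = (ln(S/K) + (r - q + 0.5*sigma^2) * T) / (sigma * sqrt(T)) = 0.45832382
d2 = d1 - sigma * sqrt(T) = -0.16393015
exp(-rT) = 0.96464029; exp(-qT) = 0.97628571
P = K * exp(-rT) * N(-d2) - S_0 * exp(-qT) * N(-d1)
N(-d1) = 0.32335991; N(-d2) = 0.56510693
P = 8.5700 * 0.96464029 * 0.56510693 - 9.2800 * 0.97628571 * 0.32335991 = 1.7421


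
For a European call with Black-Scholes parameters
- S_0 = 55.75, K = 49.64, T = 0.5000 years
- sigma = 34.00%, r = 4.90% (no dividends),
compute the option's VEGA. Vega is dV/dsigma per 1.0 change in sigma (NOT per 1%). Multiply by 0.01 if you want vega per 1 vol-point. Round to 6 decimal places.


Answer: Vega = 12.266734

Derivation:
d1 = 0.7049457381; d2 = 0.4645294325
phi(d1) = 0.3111709685; exp(-qT) = 1.0000000000; exp(-rT) = 0.9757976889
Vega = S * exp(-qT) * phi(d1) * sqrt(T) = 55.7500 * 1.0000000000 * 0.3111709685 * 0.7071067812 = 12.266734


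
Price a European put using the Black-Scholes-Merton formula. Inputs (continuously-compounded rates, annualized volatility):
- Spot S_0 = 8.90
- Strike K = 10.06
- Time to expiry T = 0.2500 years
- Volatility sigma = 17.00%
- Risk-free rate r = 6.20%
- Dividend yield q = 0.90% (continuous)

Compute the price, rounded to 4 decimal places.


d1 = (ln(S/K) + (r - q + 0.5*sigma^2) * T) / (sigma * sqrt(T)) = -1.24298103
d2 = d1 - sigma * sqrt(T) = -1.32798103
exp(-rT) = 0.98461951; exp(-qT) = 0.99775253
P = K * exp(-rT) * N(-d2) - S_0 * exp(-qT) * N(-d1)
N(-d1) = 0.89306259; N(-d2) = 0.90790781
P = 10.0600 * 0.98461951 * 0.90790781 - 8.9000 * 0.99775253 * 0.89306259 = 1.0627

Answer: Price = 1.0627


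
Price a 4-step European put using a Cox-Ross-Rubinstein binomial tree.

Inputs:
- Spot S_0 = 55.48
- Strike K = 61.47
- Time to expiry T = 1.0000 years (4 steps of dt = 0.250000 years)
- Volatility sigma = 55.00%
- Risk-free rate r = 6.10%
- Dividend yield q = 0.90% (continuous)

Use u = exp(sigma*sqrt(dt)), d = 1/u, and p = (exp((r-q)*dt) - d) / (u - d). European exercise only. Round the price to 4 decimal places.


Answer: Price = V(0,0) = 13.8057

Derivation:
dt = T/N = 0.250000
u = exp(sigma*sqrt(dt)) = 1.316531; d = 1/u = 0.759572
p = (exp((r-q)*dt) - d) / (u - d) = 0.455173
Discount per step: exp(-r*dt) = 0.984866
Stock lattice S(k, i) with i counting down-moves:
  k=0: S(0,0) = 55.4800
  k=1: S(1,0) = 73.0411; S(1,1) = 42.1411
  k=2: S(2,0) = 96.1609; S(2,1) = 55.4800; S(2,2) = 32.0092
  k=3: S(3,0) = 126.5987; S(3,1) = 73.0411; S(3,2) = 42.1411; S(3,3) = 24.3133
  k=4: S(4,0) = 166.6711; S(4,1) = 96.1609; S(4,2) = 55.4800; S(4,3) = 32.0092; S(4,4) = 18.4677
Terminal payoffs V(N, i) = max(K - S_T, 0):
  V(4,0) = 0.000000; V(4,1) = 0.000000; V(4,2) = 5.990000; V(4,3) = 29.460825; V(4,4) = 43.002312
Backward induction: V(k, i) = exp(-r*dt) * [p * V(k+1, i) + (1-p) * V(k+1, i+1)].
  V(3,0) = exp(-r*dt) * [p*0.000000 + (1-p)*0.000000] = 0.000000
  V(3,1) = exp(-r*dt) * [p*0.000000 + (1-p)*5.990000] = 3.214120
  V(3,2) = exp(-r*dt) * [p*5.990000 + (1-p)*29.460825] = 18.493344
  V(3,3) = exp(-r*dt) * [p*29.460825 + (1-p)*43.002312] = 36.281060
  V(2,0) = exp(-r*dt) * [p*0.000000 + (1-p)*3.214120] = 1.724636
  V(2,1) = exp(-r*dt) * [p*3.214120 + (1-p)*18.493344] = 11.364017
  V(2,2) = exp(-r*dt) * [p*18.493344 + (1-p)*36.281060] = 27.758010
  V(1,0) = exp(-r*dt) * [p*1.724636 + (1-p)*11.364017] = 6.870843
  V(1,1) = exp(-r*dt) * [p*11.364017 + (1-p)*27.758010] = 19.988735
  V(0,0) = exp(-r*dt) * [p*6.870843 + (1-p)*19.988735] = 13.805669


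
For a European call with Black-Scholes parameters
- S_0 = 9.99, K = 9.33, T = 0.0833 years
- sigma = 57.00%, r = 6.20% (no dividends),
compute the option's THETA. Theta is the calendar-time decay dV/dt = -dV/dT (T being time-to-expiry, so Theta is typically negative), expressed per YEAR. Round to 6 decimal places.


d1 = 0.5291182896; d2 = 0.3646063752
phi(d1) = 0.3468296245; exp(-qT) = 1.0000000000; exp(-rT) = 0.9948487136
Theta = -S*exp(-qT)*phi(d1)*sigma/(2*sqrt(T)) - r*K*exp(-rT)*N(d2) + q*S*exp(-qT)*N(d1)
N(d1) = 0.7016383027; N(d2) = 0.6422973723; sqrt(T) = 0.2886173938
Term 1 = -9.9900 * 1.0000000000 * 0.3468296245 * 0.5700 / (2 * 0.2886173938) = -3.4214014353
Term 2 = -0.0620 * 9.3300 * 0.9948487136 * 0.6422973723 = -0.3696294118
Term 3 = 0 (no dividend yield, q = 0)
Theta = -3.4214014353 + (-0.3696294118) + (0.0000000000) = -3.791031

Answer: Theta = -3.791031


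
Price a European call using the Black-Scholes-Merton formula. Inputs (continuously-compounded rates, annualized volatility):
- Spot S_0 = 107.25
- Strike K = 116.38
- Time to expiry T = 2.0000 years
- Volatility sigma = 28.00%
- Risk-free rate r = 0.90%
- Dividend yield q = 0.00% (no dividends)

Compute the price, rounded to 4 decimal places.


d1 = (ln(S/K) + (r - q + 0.5*sigma^2) * T) / (sigma * sqrt(T)) = 0.03712780
d2 = d1 - sigma * sqrt(T) = -0.35885200
exp(-rT) = 0.98216103; exp(-qT) = 1.00000000
C = S_0 * exp(-qT) * N(d1) - K * exp(-rT) * N(d2)
N(d1) = 0.51480845; N(d2) = 0.35985291
C = 107.2500 * 1.00000000 * 0.51480845 - 116.3800 * 0.98216103 * 0.35985291 = 14.0806

Answer: Price = 14.0806


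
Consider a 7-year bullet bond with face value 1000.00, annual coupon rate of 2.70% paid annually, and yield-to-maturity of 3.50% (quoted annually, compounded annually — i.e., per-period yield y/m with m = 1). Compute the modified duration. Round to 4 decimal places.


Answer: Modified duration = 6.2371

Derivation:
Coupon per period c = face * coupon_rate / m = 27.000000
Periods per year m = 1; per-period yield y/m = 0.035000
Number of cashflows N = 7
Cashflows (t years, CF_t, discount factor 1/(1+y/m)^(m*t), PV):
  t = 1.0000: CF_t = 27.000000, DF = 0.966184, PV = 26.086957
  t = 2.0000: CF_t = 27.000000, DF = 0.933511, PV = 25.204789
  t = 3.0000: CF_t = 27.000000, DF = 0.901943, PV = 24.352453
  t = 4.0000: CF_t = 27.000000, DF = 0.871442, PV = 23.528940
  t = 5.0000: CF_t = 27.000000, DF = 0.841973, PV = 22.733276
  t = 6.0000: CF_t = 27.000000, DF = 0.813501, PV = 21.964517
  t = 7.0000: CF_t = 1027.000000, DF = 0.785991, PV = 807.212717
Price P = sum_t PV_t = 951.083648
First compute Macaulay numerator sum_t t * PV_t:
  t * PV_t at t = 1.0000: 26.086957
  t * PV_t at t = 2.0000: 50.409578
  t * PV_t at t = 3.0000: 73.057359
  t * PV_t at t = 4.0000: 94.115761
  t * PV_t at t = 5.0000: 113.666378
  t * PV_t at t = 6.0000: 131.787104
  t * PV_t at t = 7.0000: 5650.489016
Macaulay duration D = 6139.612152 / 951.083648 = 6.455386
Modified duration = D / (1 + y/m) = 6.455386 / (1 + 0.035000) = 6.237088


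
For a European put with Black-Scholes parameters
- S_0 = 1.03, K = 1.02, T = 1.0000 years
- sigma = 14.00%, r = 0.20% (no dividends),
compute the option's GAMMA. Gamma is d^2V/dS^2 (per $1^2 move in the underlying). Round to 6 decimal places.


d1 = 0.1539726782; d2 = 0.0139726782
phi(d1) = 0.3942412190; exp(-qT) = 1.0000000000; exp(-rT) = 0.9980019987
Gamma = exp(-qT) * phi(d1) / (S * sigma * sqrt(T)) = 1.0000000000 * 0.3942412190 / (1.0300 * 0.1400 * 1.0000000000) = 2.733989

Answer: Gamma = 2.733989


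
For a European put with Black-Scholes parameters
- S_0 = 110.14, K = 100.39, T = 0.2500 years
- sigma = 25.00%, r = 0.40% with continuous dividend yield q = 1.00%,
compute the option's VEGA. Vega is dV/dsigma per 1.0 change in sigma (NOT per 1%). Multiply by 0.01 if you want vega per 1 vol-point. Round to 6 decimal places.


Answer: Vega = 16.014919

Derivation:
d1 = 0.7920174650; d2 = 0.6670174650
phi(d1) = 0.2915381620; exp(-qT) = 0.9975031224; exp(-rT) = 0.9990004998
Vega = S * exp(-qT) * phi(d1) * sqrt(T) = 110.1400 * 0.9975031224 * 0.2915381620 * 0.5000000000 = 16.014919


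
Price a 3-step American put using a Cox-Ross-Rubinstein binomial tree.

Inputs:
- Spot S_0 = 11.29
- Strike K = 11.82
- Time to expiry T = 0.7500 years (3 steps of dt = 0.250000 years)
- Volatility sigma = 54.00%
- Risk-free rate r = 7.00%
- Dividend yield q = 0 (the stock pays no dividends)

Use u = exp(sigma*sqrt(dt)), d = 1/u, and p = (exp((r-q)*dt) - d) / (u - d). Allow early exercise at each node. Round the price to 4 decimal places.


dt = T/N = 0.250000
u = exp(sigma*sqrt(dt)) = 1.309964; d = 1/u = 0.763379
p = (exp((r-q)*dt) - d) / (u - d) = 0.465206
Discount per step: exp(-r*dt) = 0.982652
Stock lattice S(k, i) with i counting down-moves:
  k=0: S(0,0) = 11.2900
  k=1: S(1,0) = 14.7895; S(1,1) = 8.6186
  k=2: S(2,0) = 19.3737; S(2,1) = 11.2900; S(2,2) = 6.5792
  k=3: S(3,0) = 25.3789; S(3,1) = 14.7895; S(3,2) = 8.6186; S(3,3) = 5.0224
Terminal payoffs V(N, i) = max(K - S_T, 0):
  V(3,0) = 0.000000; V(3,1) = 0.000000; V(3,2) = 3.201446; V(3,3) = 6.797552
Backward induction: V(k, i) = exp(-r*dt) * [p * V(k+1, i) + (1-p) * V(k+1, i+1)]; then take max(V_cont, immediate exercise) for American.
  V(2,0) = exp(-r*dt) * [p*0.000000 + (1-p)*0.000000] = 0.000000; exercise = 0.000000; V(2,0) = max -> 0.000000
  V(2,1) = exp(-r*dt) * [p*0.000000 + (1-p)*3.201446] = 1.682413; exercise = 0.530000; V(2,1) = max -> 1.682413
  V(2,2) = exp(-r*dt) * [p*3.201446 + (1-p)*6.797552] = 5.035722; exercise = 5.240772; V(2,2) = max -> 5.240772
  V(1,0) = exp(-r*dt) * [p*0.000000 + (1-p)*1.682413] = 0.884136; exercise = 0.000000; V(1,0) = max -> 0.884136
  V(1,1) = exp(-r*dt) * [p*1.682413 + (1-p)*5.240772] = 3.523204; exercise = 3.201446; V(1,1) = max -> 3.523204
  V(0,0) = exp(-r*dt) * [p*0.884136 + (1-p)*3.523204] = 2.255672; exercise = 0.530000; V(0,0) = max -> 2.255672

Answer: Price = V(0,0) = 2.2557


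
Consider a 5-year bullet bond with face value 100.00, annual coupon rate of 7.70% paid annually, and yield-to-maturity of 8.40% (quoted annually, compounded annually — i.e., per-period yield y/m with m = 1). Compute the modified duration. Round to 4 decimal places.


Answer: Modified duration = 3.9889

Derivation:
Coupon per period c = face * coupon_rate / m = 7.700000
Periods per year m = 1; per-period yield y/m = 0.084000
Number of cashflows N = 5
Cashflows (t years, CF_t, discount factor 1/(1+y/m)^(m*t), PV):
  t = 1.0000: CF_t = 7.700000, DF = 0.922509, PV = 7.103321
  t = 2.0000: CF_t = 7.700000, DF = 0.851023, PV = 6.552879
  t = 3.0000: CF_t = 7.700000, DF = 0.785077, PV = 6.045091
  t = 4.0000: CF_t = 7.700000, DF = 0.724241, PV = 5.576653
  t = 5.0000: CF_t = 107.700000, DF = 0.668119, PV = 71.956378
Price P = sum_t PV_t = 97.234322
First compute Macaulay numerator sum_t t * PV_t:
  t * PV_t at t = 1.0000: 7.103321
  t * PV_t at t = 2.0000: 13.105758
  t * PV_t at t = 3.0000: 18.135274
  t * PV_t at t = 4.0000: 22.306611
  t * PV_t at t = 5.0000: 359.781888
Macaulay duration D = 420.432853 / 97.234322 = 4.323914
Modified duration = D / (1 + y/m) = 4.323914 / (1 + 0.084000) = 3.988851


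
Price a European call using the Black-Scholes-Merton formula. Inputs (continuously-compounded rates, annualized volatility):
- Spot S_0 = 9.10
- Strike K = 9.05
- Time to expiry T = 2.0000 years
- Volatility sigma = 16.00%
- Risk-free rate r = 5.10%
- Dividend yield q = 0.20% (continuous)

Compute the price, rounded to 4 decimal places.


d1 = (ln(S/K) + (r - q + 0.5*sigma^2) * T) / (sigma * sqrt(T)) = 0.57058946
d2 = d1 - sigma * sqrt(T) = 0.34431529
exp(-rT) = 0.90302955; exp(-qT) = 0.99600799
C = S_0 * exp(-qT) * N(d1) - K * exp(-rT) * N(d2)
N(d1) = 0.71586102; N(d2) = 0.63469541
C = 9.1000 * 0.99600799 * 0.71586102 - 9.0500 * 0.90302955 * 0.63469541 = 1.3013

Answer: Price = 1.3013


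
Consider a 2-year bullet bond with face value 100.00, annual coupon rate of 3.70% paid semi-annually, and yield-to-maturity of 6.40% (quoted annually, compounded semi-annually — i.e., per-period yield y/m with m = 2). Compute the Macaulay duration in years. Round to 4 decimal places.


Coupon per period c = face * coupon_rate / m = 1.850000
Periods per year m = 2; per-period yield y/m = 0.032000
Number of cashflows N = 4
Cashflows (t years, CF_t, discount factor 1/(1+y/m)^(m*t), PV):
  t = 0.5000: CF_t = 1.850000, DF = 0.968992, PV = 1.792636
  t = 1.0000: CF_t = 1.850000, DF = 0.938946, PV = 1.737050
  t = 1.5000: CF_t = 1.850000, DF = 0.909831, PV = 1.683188
  t = 2.0000: CF_t = 101.850000, DF = 0.881620, PV = 89.792951
Price P = sum_t PV_t = 95.005825
Macaulay numerator sum_t t * PV_t:
  t * PV_t at t = 0.5000: 0.896318
  t * PV_t at t = 1.0000: 1.737050
  t * PV_t at t = 1.5000: 2.524782
  t * PV_t at t = 2.0000: 179.585902
Macaulay duration D = (sum_t t * PV_t) / P = 184.744052 / 95.005825 = 1.944555

Answer: Macaulay duration = 1.9446 years


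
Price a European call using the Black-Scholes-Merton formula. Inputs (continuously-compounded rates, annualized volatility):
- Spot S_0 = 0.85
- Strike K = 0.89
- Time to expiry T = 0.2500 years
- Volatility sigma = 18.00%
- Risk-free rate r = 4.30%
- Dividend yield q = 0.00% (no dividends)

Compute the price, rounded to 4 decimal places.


d1 = (ln(S/K) + (r - q + 0.5*sigma^2) * T) / (sigma * sqrt(T)) = -0.34650126
d2 = d1 - sigma * sqrt(T) = -0.43650126
exp(-rT) = 0.98930757; exp(-qT) = 1.00000000
C = S_0 * exp(-qT) * N(d1) - K * exp(-rT) * N(d2)
N(d1) = 0.36448302; N(d2) = 0.33123654
C = 0.8500 * 1.00000000 * 0.36448302 - 0.8900 * 0.98930757 * 0.33123654 = 0.0182

Answer: Price = 0.0182


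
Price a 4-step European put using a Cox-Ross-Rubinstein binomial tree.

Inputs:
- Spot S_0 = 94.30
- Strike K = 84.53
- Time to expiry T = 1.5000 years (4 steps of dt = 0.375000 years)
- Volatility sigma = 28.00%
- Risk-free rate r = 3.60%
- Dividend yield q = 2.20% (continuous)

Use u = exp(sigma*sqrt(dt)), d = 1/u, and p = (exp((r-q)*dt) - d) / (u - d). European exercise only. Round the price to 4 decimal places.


dt = T/N = 0.375000
u = exp(sigma*sqrt(dt)) = 1.187042; d = 1/u = 0.842430
p = (exp((r-q)*dt) - d) / (u - d) = 0.472513
Discount per step: exp(-r*dt) = 0.986591
Stock lattice S(k, i) with i counting down-moves:
  k=0: S(0,0) = 94.3000
  k=1: S(1,0) = 111.9380; S(1,1) = 79.4412
  k=2: S(2,0) = 132.8751; S(2,1) = 94.3000; S(2,2) = 66.9237
  k=3: S(3,0) = 157.7283; S(3,1) = 111.9380; S(3,2) = 79.4412; S(3,3) = 56.3785
  k=4: S(4,0) = 187.2301; S(4,1) = 132.8751; S(4,2) = 94.3000; S(4,3) = 66.9237; S(4,4) = 47.4950
Terminal payoffs V(N, i) = max(K - S_T, 0):
  V(4,0) = 0.000000; V(4,1) = 0.000000; V(4,2) = 0.000000; V(4,3) = 17.606336; V(4,4) = 37.035018
Backward induction: V(k, i) = exp(-r*dt) * [p * V(k+1, i) + (1-p) * V(k+1, i+1)].
  V(3,0) = exp(-r*dt) * [p*0.000000 + (1-p)*0.000000] = 0.000000
  V(3,1) = exp(-r*dt) * [p*0.000000 + (1-p)*0.000000] = 0.000000
  V(3,2) = exp(-r*dt) * [p*0.000000 + (1-p)*17.606336] = 9.162575
  V(3,3) = exp(-r*dt) * [p*17.606336 + (1-p)*37.035018] = 27.481197
  V(2,0) = exp(-r*dt) * [p*0.000000 + (1-p)*0.000000] = 0.000000
  V(2,1) = exp(-r*dt) * [p*0.000000 + (1-p)*9.162575] = 4.768328
  V(2,2) = exp(-r*dt) * [p*9.162575 + (1-p)*27.481197] = 18.572970
  V(1,0) = exp(-r*dt) * [p*0.000000 + (1-p)*4.768328] = 2.481502
  V(1,1) = exp(-r*dt) * [p*4.768328 + (1-p)*18.572970] = 11.888511
  V(0,0) = exp(-r*dt) * [p*2.481502 + (1-p)*11.888511] = 7.343762

Answer: Price = V(0,0) = 7.3438


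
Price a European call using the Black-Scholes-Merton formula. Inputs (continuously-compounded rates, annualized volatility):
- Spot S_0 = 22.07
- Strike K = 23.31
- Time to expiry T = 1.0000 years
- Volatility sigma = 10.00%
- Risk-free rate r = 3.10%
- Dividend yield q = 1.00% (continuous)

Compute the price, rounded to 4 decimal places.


d1 = (ln(S/K) + (r - q + 0.5*sigma^2) * T) / (sigma * sqrt(T)) = -0.28663233
d2 = d1 - sigma * sqrt(T) = -0.38663233
exp(-rT) = 0.96947557; exp(-qT) = 0.99004983
C = S_0 * exp(-qT) * N(d1) - K * exp(-rT) * N(d2)
N(d1) = 0.38719693; N(d2) = 0.34951421
C = 22.0700 * 0.99004983 * 0.38719693 - 23.3100 * 0.96947557 * 0.34951421 = 0.5619

Answer: Price = 0.5619


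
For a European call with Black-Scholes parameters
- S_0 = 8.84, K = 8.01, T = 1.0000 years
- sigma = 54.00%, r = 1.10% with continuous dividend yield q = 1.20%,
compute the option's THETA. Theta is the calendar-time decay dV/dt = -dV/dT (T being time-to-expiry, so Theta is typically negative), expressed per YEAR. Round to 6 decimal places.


d1 = 0.4507335474; d2 = -0.0892664526
phi(d1) = 0.3604078765; exp(-qT) = 0.9880717129; exp(-rT) = 0.9890602788
Theta = -S*exp(-qT)*phi(d1)*sigma/(2*sqrt(T)) - r*K*exp(-rT)*N(d2) + q*S*exp(-qT)*N(d1)
N(d1) = 0.6739091996; N(d2) = 0.4644350773; sqrt(T) = 1.0000000000
Term 1 = -8.8400 * 0.9880717129 * 0.3604078765 * 0.5400 / (2 * 1.0000000000) = -0.8499605504
Term 2 = -0.0110 * 8.0100 * 0.9890602788 * 0.4644350773 = -0.0404737062
Term 3 = 0.0120 * 8.8400 * 0.9880717129 * 0.6739091996 = 0.0706355551
Theta = -0.8499605504 + (-0.0404737062) + (0.0706355551) = -0.819799

Answer: Theta = -0.819799


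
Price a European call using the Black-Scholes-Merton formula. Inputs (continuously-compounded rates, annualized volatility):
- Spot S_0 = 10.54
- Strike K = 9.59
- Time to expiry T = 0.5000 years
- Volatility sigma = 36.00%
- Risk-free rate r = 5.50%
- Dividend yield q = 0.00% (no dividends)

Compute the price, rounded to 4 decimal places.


Answer: Price = 1.7238

Derivation:
d1 = (ln(S/K) + (r - q + 0.5*sigma^2) * T) / (sigma * sqrt(T)) = 0.60637021
d2 = d1 - sigma * sqrt(T) = 0.35181176
exp(-rT) = 0.97287468; exp(-qT) = 1.00000000
C = S_0 * exp(-qT) * N(d1) - K * exp(-rT) * N(d2)
N(d1) = 0.72786553; N(d2) = 0.63751028
C = 10.5400 * 1.00000000 * 0.72786553 - 9.5900 * 0.97287468 * 0.63751028 = 1.7238


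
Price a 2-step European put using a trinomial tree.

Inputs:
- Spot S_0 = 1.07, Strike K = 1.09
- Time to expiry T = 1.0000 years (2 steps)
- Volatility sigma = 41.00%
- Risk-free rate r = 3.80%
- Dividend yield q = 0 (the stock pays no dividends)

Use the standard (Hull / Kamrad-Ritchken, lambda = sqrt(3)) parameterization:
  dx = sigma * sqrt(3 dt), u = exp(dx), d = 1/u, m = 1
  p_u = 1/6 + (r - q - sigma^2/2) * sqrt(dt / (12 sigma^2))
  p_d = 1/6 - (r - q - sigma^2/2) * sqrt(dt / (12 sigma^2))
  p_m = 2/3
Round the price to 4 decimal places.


Answer: Price = V(0,0) = 0.1414

Derivation:
dt = T/N = 0.500000; dx = sigma*sqrt(3*dt) = 0.502145
u = exp(dx) = 1.652262; d = 1/u = 0.605231
p_u = 0.143740, p_m = 0.666667, p_d = 0.189593
Discount per step: exp(-r*dt) = 0.981179
Stock lattice S(k, j) with j the centered position index:
  k=0: S(0,+0) = 1.0700
  k=1: S(1,-1) = 0.6476; S(1,+0) = 1.0700; S(1,+1) = 1.7679
  k=2: S(2,-2) = 0.3919; S(2,-1) = 0.6476; S(2,+0) = 1.0700; S(2,+1) = 1.7679; S(2,+2) = 2.9211
Terminal payoffs V(N, j) = max(K - S_T, 0):
  V(2,-2) = 0.698054; V(2,-1) = 0.442403; V(2,+0) = 0.020000; V(2,+1) = 0.000000; V(2,+2) = 0.000000
Backward induction: V(k, j) = exp(-r*dt) * [p_u * V(k+1, j+1) + p_m * V(k+1, j) + p_d * V(k+1, j-1)]
  V(1,-1) = exp(-r*dt) * [p_u*0.020000 + p_m*0.442403 + p_d*0.698054] = 0.422061
  V(1,+0) = exp(-r*dt) * [p_u*0.000000 + p_m*0.020000 + p_d*0.442403] = 0.095380
  V(1,+1) = exp(-r*dt) * [p_u*0.000000 + p_m*0.000000 + p_d*0.020000] = 0.003721
  V(0,+0) = exp(-r*dt) * [p_u*0.003721 + p_m*0.095380 + p_d*0.422061] = 0.141429


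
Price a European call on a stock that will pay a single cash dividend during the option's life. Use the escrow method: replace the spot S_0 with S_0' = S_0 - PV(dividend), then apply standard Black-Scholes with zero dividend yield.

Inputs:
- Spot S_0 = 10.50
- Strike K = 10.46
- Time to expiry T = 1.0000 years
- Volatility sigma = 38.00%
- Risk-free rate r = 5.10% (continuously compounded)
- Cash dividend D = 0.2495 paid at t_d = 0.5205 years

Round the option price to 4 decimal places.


PV(D) = D * exp(-r * t_d) = 0.2495 * 0.97380373 = 0.24296403
S_0' = S_0 - PV(D) = 10.5000 - 0.24296403 = 10.25703597
d1 = (ln(S_0'/K) + (r + sigma^2/2)*T) / (sigma*sqrt(T)) = 0.27264591
d2 = d1 - sigma*sqrt(T) = -0.10735409
exp(-rT) = 0.95027867
N(d1) = 0.60743729; N(d2) = 0.45725404
C = S_0' * N(d1) - K * exp(-rT) * N(d2) = 10.25703597 * 0.60743729 - 10.4600 * 0.95027867 * 0.45725404 = 1.6854

Answer: Price = 1.6854


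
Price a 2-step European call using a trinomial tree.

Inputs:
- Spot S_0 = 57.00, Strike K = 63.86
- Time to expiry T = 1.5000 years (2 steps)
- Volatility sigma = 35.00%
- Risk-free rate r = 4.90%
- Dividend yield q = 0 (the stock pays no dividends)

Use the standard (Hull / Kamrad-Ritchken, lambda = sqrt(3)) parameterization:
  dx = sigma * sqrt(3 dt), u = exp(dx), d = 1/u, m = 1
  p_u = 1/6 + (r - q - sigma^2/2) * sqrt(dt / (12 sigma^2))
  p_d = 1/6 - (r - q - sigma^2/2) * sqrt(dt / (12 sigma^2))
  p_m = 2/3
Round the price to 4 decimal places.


dt = T/N = 0.750000; dx = sigma*sqrt(3*dt) = 0.525000
u = exp(dx) = 1.690459; d = 1/u = 0.591555
p_u = 0.157917, p_m = 0.666667, p_d = 0.175417
Discount per step: exp(-r*dt) = 0.963917
Stock lattice S(k, j) with j the centered position index:
  k=0: S(0,+0) = 57.0000
  k=1: S(1,-1) = 33.7187; S(1,+0) = 57.0000; S(1,+1) = 96.3562
  k=2: S(2,-2) = 19.9465; S(2,-1) = 33.7187; S(2,+0) = 57.0000; S(2,+1) = 96.3562; S(2,+2) = 162.8861
Terminal payoffs V(N, j) = max(S_T - K, 0):
  V(2,-2) = 0.000000; V(2,-1) = 0.000000; V(2,+0) = 0.000000; V(2,+1) = 32.496154; V(2,+2) = 99.026114
Backward induction: V(k, j) = exp(-r*dt) * [p_u * V(k+1, j+1) + p_m * V(k+1, j) + p_d * V(k+1, j-1)]
  V(1,-1) = exp(-r*dt) * [p_u*0.000000 + p_m*0.000000 + p_d*0.000000] = 0.000000
  V(1,+0) = exp(-r*dt) * [p_u*32.496154 + p_m*0.000000 + p_d*0.000000] = 4.946518
  V(1,+1) = exp(-r*dt) * [p_u*99.026114 + p_m*32.496154 + p_d*0.000000] = 35.956013
  V(0,+0) = exp(-r*dt) * [p_u*35.956013 + p_m*4.946518 + p_d*0.000000] = 8.651862

Answer: Price = V(0,0) = 8.6519


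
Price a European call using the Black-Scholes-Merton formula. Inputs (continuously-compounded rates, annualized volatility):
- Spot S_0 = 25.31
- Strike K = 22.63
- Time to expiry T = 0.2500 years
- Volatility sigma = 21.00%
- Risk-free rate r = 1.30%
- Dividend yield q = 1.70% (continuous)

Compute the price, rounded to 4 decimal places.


Answer: Price = 2.8330

Derivation:
d1 = (ln(S/K) + (r - q + 0.5*sigma^2) * T) / (sigma * sqrt(T)) = 1.10891062
d2 = d1 - sigma * sqrt(T) = 1.00391062
exp(-rT) = 0.99675528; exp(-qT) = 0.99575902
C = S_0 * exp(-qT) * N(d1) - K * exp(-rT) * N(d2)
N(d1) = 0.86626563; N(d2) = 0.84228915
C = 25.3100 * 0.99575902 * 0.86626563 - 22.6300 * 0.99675528 * 0.84228915 = 2.8330


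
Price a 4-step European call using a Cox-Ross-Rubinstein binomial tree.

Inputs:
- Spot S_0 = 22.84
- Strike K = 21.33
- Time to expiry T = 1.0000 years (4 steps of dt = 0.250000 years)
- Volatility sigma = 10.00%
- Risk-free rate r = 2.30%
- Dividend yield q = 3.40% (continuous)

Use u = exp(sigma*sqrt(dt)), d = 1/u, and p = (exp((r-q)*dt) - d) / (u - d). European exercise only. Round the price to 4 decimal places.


dt = T/N = 0.250000
u = exp(sigma*sqrt(dt)) = 1.051271; d = 1/u = 0.951229
p = (exp((r-q)*dt) - d) / (u - d) = 0.460052
Discount per step: exp(-r*dt) = 0.994266
Stock lattice S(k, i) with i counting down-moves:
  k=0: S(0,0) = 22.8400
  k=1: S(1,0) = 24.0110; S(1,1) = 21.7261
  k=2: S(2,0) = 25.2421; S(2,1) = 22.8400; S(2,2) = 20.6665
  k=3: S(3,0) = 26.5363; S(3,1) = 24.0110; S(3,2) = 21.7261; S(3,3) = 19.6586
  k=4: S(4,0) = 27.8968; S(4,1) = 25.2421; S(4,2) = 22.8400; S(4,3) = 20.6665; S(4,4) = 18.6998
Terminal payoffs V(N, i) = max(S_T - K, 0):
  V(4,0) = 6.566839; V(4,1) = 3.912104; V(4,2) = 1.510000; V(4,3) = 0.000000; V(4,4) = 0.000000
Backward induction: V(k, i) = exp(-r*dt) * [p * V(k+1, i) + (1-p) * V(k+1, i+1)].
  V(3,0) = exp(-r*dt) * [p*6.566839 + (1-p)*3.912104] = 5.103987
  V(3,1) = exp(-r*dt) * [p*3.912104 + (1-p)*1.510000] = 2.600099
  V(3,2) = exp(-r*dt) * [p*1.510000 + (1-p)*0.000000] = 0.690695
  V(3,3) = exp(-r*dt) * [p*0.000000 + (1-p)*0.000000] = 0.000000
  V(2,0) = exp(-r*dt) * [p*5.103987 + (1-p)*2.600099] = 3.730505
  V(2,1) = exp(-r*dt) * [p*2.600099 + (1-p)*0.690695] = 1.560123
  V(2,2) = exp(-r*dt) * [p*0.690695 + (1-p)*0.000000] = 0.315934
  V(1,0) = exp(-r*dt) * [p*3.730505 + (1-p)*1.560123] = 2.543941
  V(1,1) = exp(-r*dt) * [p*1.560123 + (1-p)*0.315934] = 0.883232
  V(0,0) = exp(-r*dt) * [p*2.543941 + (1-p)*0.883232] = 1.637800

Answer: Price = V(0,0) = 1.6378
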